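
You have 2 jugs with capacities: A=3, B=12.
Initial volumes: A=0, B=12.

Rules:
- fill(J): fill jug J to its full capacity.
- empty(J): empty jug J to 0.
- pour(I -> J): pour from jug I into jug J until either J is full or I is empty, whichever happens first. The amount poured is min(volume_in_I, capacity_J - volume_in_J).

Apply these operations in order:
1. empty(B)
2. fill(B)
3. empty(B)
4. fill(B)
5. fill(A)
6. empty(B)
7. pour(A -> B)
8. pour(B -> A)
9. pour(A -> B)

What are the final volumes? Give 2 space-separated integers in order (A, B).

Step 1: empty(B) -> (A=0 B=0)
Step 2: fill(B) -> (A=0 B=12)
Step 3: empty(B) -> (A=0 B=0)
Step 4: fill(B) -> (A=0 B=12)
Step 5: fill(A) -> (A=3 B=12)
Step 6: empty(B) -> (A=3 B=0)
Step 7: pour(A -> B) -> (A=0 B=3)
Step 8: pour(B -> A) -> (A=3 B=0)
Step 9: pour(A -> B) -> (A=0 B=3)

Answer: 0 3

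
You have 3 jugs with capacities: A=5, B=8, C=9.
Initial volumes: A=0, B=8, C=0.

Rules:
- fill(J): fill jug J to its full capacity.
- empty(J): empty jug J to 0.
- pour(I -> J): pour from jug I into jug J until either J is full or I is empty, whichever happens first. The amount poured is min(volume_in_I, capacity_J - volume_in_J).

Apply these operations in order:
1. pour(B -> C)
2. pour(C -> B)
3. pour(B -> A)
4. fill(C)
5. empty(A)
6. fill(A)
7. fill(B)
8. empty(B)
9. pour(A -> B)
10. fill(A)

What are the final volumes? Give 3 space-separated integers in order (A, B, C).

Answer: 5 5 9

Derivation:
Step 1: pour(B -> C) -> (A=0 B=0 C=8)
Step 2: pour(C -> B) -> (A=0 B=8 C=0)
Step 3: pour(B -> A) -> (A=5 B=3 C=0)
Step 4: fill(C) -> (A=5 B=3 C=9)
Step 5: empty(A) -> (A=0 B=3 C=9)
Step 6: fill(A) -> (A=5 B=3 C=9)
Step 7: fill(B) -> (A=5 B=8 C=9)
Step 8: empty(B) -> (A=5 B=0 C=9)
Step 9: pour(A -> B) -> (A=0 B=5 C=9)
Step 10: fill(A) -> (A=5 B=5 C=9)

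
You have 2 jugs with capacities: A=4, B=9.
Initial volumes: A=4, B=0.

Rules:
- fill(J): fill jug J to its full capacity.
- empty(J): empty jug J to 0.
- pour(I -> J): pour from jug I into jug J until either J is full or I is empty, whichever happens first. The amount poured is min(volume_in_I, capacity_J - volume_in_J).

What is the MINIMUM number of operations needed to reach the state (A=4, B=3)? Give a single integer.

BFS from (A=4, B=0). One shortest path:
  1. pour(A -> B) -> (A=0 B=4)
  2. fill(A) -> (A=4 B=4)
  3. pour(A -> B) -> (A=0 B=8)
  4. fill(A) -> (A=4 B=8)
  5. pour(A -> B) -> (A=3 B=9)
  6. empty(B) -> (A=3 B=0)
  7. pour(A -> B) -> (A=0 B=3)
  8. fill(A) -> (A=4 B=3)
Reached target in 8 moves.

Answer: 8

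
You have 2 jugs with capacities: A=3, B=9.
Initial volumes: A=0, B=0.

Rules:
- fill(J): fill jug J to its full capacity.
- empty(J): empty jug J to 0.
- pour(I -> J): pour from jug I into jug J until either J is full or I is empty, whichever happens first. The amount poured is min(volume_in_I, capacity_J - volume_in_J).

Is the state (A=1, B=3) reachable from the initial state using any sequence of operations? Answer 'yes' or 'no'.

Answer: no

Derivation:
BFS explored all 8 reachable states.
Reachable set includes: (0,0), (0,3), (0,6), (0,9), (3,0), (3,3), (3,6), (3,9)
Target (A=1, B=3) not in reachable set → no.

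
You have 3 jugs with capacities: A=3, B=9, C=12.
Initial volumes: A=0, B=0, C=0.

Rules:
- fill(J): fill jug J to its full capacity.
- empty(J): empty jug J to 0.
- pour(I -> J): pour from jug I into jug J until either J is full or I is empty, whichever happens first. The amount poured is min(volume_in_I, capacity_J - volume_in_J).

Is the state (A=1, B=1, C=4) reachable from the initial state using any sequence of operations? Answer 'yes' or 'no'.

BFS explored all 40 reachable states.
Reachable set includes: (0,0,0), (0,0,3), (0,0,6), (0,0,9), (0,0,12), (0,3,0), (0,3,3), (0,3,6), (0,3,9), (0,3,12), (0,6,0), (0,6,3) ...
Target (A=1, B=1, C=4) not in reachable set → no.

Answer: no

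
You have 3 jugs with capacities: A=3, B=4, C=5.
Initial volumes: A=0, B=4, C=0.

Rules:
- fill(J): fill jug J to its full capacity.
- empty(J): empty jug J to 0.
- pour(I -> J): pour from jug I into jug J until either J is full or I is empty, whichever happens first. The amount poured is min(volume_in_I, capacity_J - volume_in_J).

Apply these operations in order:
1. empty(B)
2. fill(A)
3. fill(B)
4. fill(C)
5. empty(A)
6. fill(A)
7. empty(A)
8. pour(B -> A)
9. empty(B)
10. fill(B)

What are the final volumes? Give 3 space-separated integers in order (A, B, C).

Answer: 3 4 5

Derivation:
Step 1: empty(B) -> (A=0 B=0 C=0)
Step 2: fill(A) -> (A=3 B=0 C=0)
Step 3: fill(B) -> (A=3 B=4 C=0)
Step 4: fill(C) -> (A=3 B=4 C=5)
Step 5: empty(A) -> (A=0 B=4 C=5)
Step 6: fill(A) -> (A=3 B=4 C=5)
Step 7: empty(A) -> (A=0 B=4 C=5)
Step 8: pour(B -> A) -> (A=3 B=1 C=5)
Step 9: empty(B) -> (A=3 B=0 C=5)
Step 10: fill(B) -> (A=3 B=4 C=5)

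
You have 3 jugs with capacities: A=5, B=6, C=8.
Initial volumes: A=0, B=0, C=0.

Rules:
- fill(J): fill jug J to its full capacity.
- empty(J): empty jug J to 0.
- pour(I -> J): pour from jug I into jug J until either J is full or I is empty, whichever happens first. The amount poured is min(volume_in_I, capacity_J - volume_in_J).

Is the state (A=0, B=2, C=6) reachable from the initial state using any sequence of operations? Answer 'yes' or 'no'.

BFS from (A=0, B=0, C=0):
  1. fill(C) -> (A=0 B=0 C=8)
  2. pour(C -> B) -> (A=0 B=6 C=2)
  3. pour(C -> A) -> (A=2 B=6 C=0)
  4. pour(B -> C) -> (A=2 B=0 C=6)
  5. pour(A -> B) -> (A=0 B=2 C=6)
Target reached → yes.

Answer: yes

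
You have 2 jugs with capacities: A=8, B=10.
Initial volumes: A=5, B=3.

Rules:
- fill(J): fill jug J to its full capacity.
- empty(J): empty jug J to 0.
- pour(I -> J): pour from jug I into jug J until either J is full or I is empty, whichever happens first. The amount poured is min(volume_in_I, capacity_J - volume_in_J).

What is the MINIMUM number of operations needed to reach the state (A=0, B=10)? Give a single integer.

BFS from (A=5, B=3). One shortest path:
  1. empty(A) -> (A=0 B=3)
  2. fill(B) -> (A=0 B=10)
Reached target in 2 moves.

Answer: 2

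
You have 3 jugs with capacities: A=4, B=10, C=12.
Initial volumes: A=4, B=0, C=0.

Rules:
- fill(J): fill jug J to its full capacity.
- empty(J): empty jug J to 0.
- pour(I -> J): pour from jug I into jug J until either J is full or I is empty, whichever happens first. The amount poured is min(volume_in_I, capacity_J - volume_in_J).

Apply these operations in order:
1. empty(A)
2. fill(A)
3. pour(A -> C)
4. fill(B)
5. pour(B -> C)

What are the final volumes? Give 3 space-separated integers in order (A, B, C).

Answer: 0 2 12

Derivation:
Step 1: empty(A) -> (A=0 B=0 C=0)
Step 2: fill(A) -> (A=4 B=0 C=0)
Step 3: pour(A -> C) -> (A=0 B=0 C=4)
Step 4: fill(B) -> (A=0 B=10 C=4)
Step 5: pour(B -> C) -> (A=0 B=2 C=12)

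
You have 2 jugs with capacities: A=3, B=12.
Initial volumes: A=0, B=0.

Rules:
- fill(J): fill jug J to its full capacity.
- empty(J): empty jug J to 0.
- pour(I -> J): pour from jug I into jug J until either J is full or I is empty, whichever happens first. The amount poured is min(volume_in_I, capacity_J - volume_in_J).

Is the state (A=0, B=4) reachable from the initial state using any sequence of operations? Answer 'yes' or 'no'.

Answer: no

Derivation:
BFS explored all 10 reachable states.
Reachable set includes: (0,0), (0,3), (0,6), (0,9), (0,12), (3,0), (3,3), (3,6), (3,9), (3,12)
Target (A=0, B=4) not in reachable set → no.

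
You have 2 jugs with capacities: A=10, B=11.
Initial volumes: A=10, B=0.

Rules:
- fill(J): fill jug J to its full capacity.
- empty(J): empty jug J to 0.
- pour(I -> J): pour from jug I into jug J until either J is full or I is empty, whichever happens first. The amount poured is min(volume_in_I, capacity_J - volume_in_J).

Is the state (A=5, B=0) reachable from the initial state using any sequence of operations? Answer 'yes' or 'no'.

Answer: yes

Derivation:
BFS from (A=10, B=0):
  1. pour(A -> B) -> (A=0 B=10)
  2. fill(A) -> (A=10 B=10)
  3. pour(A -> B) -> (A=9 B=11)
  4. empty(B) -> (A=9 B=0)
  5. pour(A -> B) -> (A=0 B=9)
  6. fill(A) -> (A=10 B=9)
  7. pour(A -> B) -> (A=8 B=11)
  8. empty(B) -> (A=8 B=0)
  9. pour(A -> B) -> (A=0 B=8)
  10. fill(A) -> (A=10 B=8)
  11. pour(A -> B) -> (A=7 B=11)
  12. empty(B) -> (A=7 B=0)
  13. pour(A -> B) -> (A=0 B=7)
  14. fill(A) -> (A=10 B=7)
  15. pour(A -> B) -> (A=6 B=11)
  16. empty(B) -> (A=6 B=0)
  17. pour(A -> B) -> (A=0 B=6)
  18. fill(A) -> (A=10 B=6)
  19. pour(A -> B) -> (A=5 B=11)
  20. empty(B) -> (A=5 B=0)
Target reached → yes.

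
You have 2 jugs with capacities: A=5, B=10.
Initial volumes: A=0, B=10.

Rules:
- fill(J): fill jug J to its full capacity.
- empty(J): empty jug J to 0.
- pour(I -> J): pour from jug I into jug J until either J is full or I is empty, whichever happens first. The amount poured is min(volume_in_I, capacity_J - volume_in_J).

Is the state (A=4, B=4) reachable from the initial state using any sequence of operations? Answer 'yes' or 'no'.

Answer: no

Derivation:
BFS explored all 6 reachable states.
Reachable set includes: (0,0), (0,5), (0,10), (5,0), (5,5), (5,10)
Target (A=4, B=4) not in reachable set → no.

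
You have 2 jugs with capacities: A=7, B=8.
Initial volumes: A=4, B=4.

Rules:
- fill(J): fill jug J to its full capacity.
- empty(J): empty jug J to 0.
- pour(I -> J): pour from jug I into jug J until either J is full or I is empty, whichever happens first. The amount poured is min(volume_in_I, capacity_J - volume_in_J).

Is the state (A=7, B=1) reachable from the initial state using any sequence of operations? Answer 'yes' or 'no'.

Answer: yes

Derivation:
BFS from (A=4, B=4):
  1. pour(B -> A) -> (A=7 B=1)
Target reached → yes.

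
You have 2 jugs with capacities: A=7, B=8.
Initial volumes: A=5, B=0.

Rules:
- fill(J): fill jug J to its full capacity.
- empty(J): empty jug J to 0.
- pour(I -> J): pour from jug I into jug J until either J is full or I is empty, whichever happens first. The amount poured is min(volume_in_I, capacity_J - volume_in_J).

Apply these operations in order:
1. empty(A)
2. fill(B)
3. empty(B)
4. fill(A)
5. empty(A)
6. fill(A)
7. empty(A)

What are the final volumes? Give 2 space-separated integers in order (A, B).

Answer: 0 0

Derivation:
Step 1: empty(A) -> (A=0 B=0)
Step 2: fill(B) -> (A=0 B=8)
Step 3: empty(B) -> (A=0 B=0)
Step 4: fill(A) -> (A=7 B=0)
Step 5: empty(A) -> (A=0 B=0)
Step 6: fill(A) -> (A=7 B=0)
Step 7: empty(A) -> (A=0 B=0)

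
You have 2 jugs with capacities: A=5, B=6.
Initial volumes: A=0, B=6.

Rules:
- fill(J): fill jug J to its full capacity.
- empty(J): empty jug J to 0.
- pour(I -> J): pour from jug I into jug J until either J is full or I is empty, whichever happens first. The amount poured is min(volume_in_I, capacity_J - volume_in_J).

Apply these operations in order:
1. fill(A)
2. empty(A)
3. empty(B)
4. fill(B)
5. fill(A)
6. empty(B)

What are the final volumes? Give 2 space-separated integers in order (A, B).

Answer: 5 0

Derivation:
Step 1: fill(A) -> (A=5 B=6)
Step 2: empty(A) -> (A=0 B=6)
Step 3: empty(B) -> (A=0 B=0)
Step 4: fill(B) -> (A=0 B=6)
Step 5: fill(A) -> (A=5 B=6)
Step 6: empty(B) -> (A=5 B=0)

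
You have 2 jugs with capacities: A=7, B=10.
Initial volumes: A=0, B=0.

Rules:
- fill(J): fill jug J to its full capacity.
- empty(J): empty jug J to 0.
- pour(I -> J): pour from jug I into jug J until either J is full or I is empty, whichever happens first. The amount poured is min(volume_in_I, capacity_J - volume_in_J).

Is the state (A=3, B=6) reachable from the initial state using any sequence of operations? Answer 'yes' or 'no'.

BFS explored all 34 reachable states.
Reachable set includes: (0,0), (0,1), (0,2), (0,3), (0,4), (0,5), (0,6), (0,7), (0,8), (0,9), (0,10), (1,0) ...
Target (A=3, B=6) not in reachable set → no.

Answer: no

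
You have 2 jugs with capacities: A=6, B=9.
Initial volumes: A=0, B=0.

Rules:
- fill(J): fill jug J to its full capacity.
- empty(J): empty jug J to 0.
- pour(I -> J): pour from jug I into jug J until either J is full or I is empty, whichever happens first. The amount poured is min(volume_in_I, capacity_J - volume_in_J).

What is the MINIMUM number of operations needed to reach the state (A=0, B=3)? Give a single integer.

BFS from (A=0, B=0). One shortest path:
  1. fill(B) -> (A=0 B=9)
  2. pour(B -> A) -> (A=6 B=3)
  3. empty(A) -> (A=0 B=3)
Reached target in 3 moves.

Answer: 3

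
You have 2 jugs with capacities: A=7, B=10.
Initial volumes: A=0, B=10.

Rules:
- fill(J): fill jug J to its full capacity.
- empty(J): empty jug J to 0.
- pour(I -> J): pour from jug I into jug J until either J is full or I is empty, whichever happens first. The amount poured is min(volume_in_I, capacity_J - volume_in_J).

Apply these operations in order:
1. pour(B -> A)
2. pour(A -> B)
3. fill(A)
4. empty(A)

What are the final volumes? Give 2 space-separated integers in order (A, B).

Answer: 0 10

Derivation:
Step 1: pour(B -> A) -> (A=7 B=3)
Step 2: pour(A -> B) -> (A=0 B=10)
Step 3: fill(A) -> (A=7 B=10)
Step 4: empty(A) -> (A=0 B=10)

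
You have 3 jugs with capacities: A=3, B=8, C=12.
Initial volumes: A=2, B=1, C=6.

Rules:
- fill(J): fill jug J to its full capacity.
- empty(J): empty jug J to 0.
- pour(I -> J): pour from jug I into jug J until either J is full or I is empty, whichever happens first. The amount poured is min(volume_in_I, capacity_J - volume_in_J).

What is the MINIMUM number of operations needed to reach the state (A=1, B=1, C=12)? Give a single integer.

Answer: 5

Derivation:
BFS from (A=2, B=1, C=6). One shortest path:
  1. pour(C -> A) -> (A=3 B=1 C=5)
  2. empty(A) -> (A=0 B=1 C=5)
  3. pour(B -> A) -> (A=1 B=0 C=5)
  4. fill(B) -> (A=1 B=8 C=5)
  5. pour(B -> C) -> (A=1 B=1 C=12)
Reached target in 5 moves.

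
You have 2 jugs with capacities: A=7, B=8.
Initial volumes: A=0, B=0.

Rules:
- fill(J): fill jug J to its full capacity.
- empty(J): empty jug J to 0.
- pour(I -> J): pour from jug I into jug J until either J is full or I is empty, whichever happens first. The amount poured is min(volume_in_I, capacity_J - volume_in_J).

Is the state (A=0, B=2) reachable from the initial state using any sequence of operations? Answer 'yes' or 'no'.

Answer: yes

Derivation:
BFS from (A=0, B=0):
  1. fill(B) -> (A=0 B=8)
  2. pour(B -> A) -> (A=7 B=1)
  3. empty(A) -> (A=0 B=1)
  4. pour(B -> A) -> (A=1 B=0)
  5. fill(B) -> (A=1 B=8)
  6. pour(B -> A) -> (A=7 B=2)
  7. empty(A) -> (A=0 B=2)
Target reached → yes.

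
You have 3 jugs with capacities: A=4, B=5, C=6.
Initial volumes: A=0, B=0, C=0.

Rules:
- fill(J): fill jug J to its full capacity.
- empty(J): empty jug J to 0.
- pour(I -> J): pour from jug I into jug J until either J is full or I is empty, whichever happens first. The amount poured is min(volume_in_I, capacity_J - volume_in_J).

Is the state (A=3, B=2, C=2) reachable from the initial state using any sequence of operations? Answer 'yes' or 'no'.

Answer: no

Derivation:
BFS explored all 150 reachable states.
Reachable set includes: (0,0,0), (0,0,1), (0,0,2), (0,0,3), (0,0,4), (0,0,5), (0,0,6), (0,1,0), (0,1,1), (0,1,2), (0,1,3), (0,1,4) ...
Target (A=3, B=2, C=2) not in reachable set → no.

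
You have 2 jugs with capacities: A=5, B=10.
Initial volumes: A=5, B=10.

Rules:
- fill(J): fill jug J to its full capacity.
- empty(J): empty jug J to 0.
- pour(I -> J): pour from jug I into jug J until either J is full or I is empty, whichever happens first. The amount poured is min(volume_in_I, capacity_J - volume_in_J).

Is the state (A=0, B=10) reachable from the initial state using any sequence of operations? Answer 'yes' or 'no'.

BFS from (A=5, B=10):
  1. empty(A) -> (A=0 B=10)
Target reached → yes.

Answer: yes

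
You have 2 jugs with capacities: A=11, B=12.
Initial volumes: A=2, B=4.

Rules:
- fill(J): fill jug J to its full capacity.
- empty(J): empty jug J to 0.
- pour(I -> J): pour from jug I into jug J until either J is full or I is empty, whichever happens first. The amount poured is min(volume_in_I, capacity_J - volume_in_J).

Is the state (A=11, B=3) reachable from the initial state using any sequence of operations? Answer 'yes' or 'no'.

BFS from (A=2, B=4):
  1. fill(B) -> (A=2 B=12)
  2. pour(B -> A) -> (A=11 B=3)
Target reached → yes.

Answer: yes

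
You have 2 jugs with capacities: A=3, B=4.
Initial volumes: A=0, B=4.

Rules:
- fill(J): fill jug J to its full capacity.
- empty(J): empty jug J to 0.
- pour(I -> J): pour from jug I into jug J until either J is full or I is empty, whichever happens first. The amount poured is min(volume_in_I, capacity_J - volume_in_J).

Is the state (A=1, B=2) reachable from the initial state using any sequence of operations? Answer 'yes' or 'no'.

BFS explored all 14 reachable states.
Reachable set includes: (0,0), (0,1), (0,2), (0,3), (0,4), (1,0), (1,4), (2,0), (2,4), (3,0), (3,1), (3,2) ...
Target (A=1, B=2) not in reachable set → no.

Answer: no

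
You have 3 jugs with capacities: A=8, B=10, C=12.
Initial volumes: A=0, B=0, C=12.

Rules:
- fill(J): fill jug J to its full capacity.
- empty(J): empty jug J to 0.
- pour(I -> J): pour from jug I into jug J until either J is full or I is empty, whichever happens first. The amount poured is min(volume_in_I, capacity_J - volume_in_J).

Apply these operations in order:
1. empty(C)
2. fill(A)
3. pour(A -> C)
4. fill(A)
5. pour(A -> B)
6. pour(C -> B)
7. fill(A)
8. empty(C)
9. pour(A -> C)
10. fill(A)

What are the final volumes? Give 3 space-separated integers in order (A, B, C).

Answer: 8 10 8

Derivation:
Step 1: empty(C) -> (A=0 B=0 C=0)
Step 2: fill(A) -> (A=8 B=0 C=0)
Step 3: pour(A -> C) -> (A=0 B=0 C=8)
Step 4: fill(A) -> (A=8 B=0 C=8)
Step 5: pour(A -> B) -> (A=0 B=8 C=8)
Step 6: pour(C -> B) -> (A=0 B=10 C=6)
Step 7: fill(A) -> (A=8 B=10 C=6)
Step 8: empty(C) -> (A=8 B=10 C=0)
Step 9: pour(A -> C) -> (A=0 B=10 C=8)
Step 10: fill(A) -> (A=8 B=10 C=8)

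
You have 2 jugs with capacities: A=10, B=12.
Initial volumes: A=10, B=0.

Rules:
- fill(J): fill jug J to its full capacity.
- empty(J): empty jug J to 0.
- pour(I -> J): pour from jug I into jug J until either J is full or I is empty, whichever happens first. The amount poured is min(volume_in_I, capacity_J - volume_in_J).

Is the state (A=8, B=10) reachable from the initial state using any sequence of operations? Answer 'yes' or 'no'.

Answer: no

Derivation:
BFS explored all 22 reachable states.
Reachable set includes: (0,0), (0,2), (0,4), (0,6), (0,8), (0,10), (0,12), (2,0), (2,12), (4,0), (4,12), (6,0) ...
Target (A=8, B=10) not in reachable set → no.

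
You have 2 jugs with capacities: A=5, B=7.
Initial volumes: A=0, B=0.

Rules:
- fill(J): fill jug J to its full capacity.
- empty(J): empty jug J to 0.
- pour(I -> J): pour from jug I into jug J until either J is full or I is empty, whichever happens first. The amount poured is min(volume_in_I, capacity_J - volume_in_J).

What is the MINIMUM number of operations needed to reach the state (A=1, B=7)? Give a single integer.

Answer: 8

Derivation:
BFS from (A=0, B=0). One shortest path:
  1. fill(A) -> (A=5 B=0)
  2. pour(A -> B) -> (A=0 B=5)
  3. fill(A) -> (A=5 B=5)
  4. pour(A -> B) -> (A=3 B=7)
  5. empty(B) -> (A=3 B=0)
  6. pour(A -> B) -> (A=0 B=3)
  7. fill(A) -> (A=5 B=3)
  8. pour(A -> B) -> (A=1 B=7)
Reached target in 8 moves.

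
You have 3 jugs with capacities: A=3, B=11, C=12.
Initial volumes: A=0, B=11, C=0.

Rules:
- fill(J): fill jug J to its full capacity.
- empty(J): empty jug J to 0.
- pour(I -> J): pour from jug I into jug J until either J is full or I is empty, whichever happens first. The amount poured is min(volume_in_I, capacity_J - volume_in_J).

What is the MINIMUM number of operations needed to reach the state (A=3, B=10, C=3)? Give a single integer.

BFS from (A=0, B=11, C=0). One shortest path:
  1. fill(A) -> (A=3 B=11 C=0)
  2. pour(B -> C) -> (A=3 B=0 C=11)
  3. fill(B) -> (A=3 B=11 C=11)
  4. pour(B -> C) -> (A=3 B=10 C=12)
  5. empty(C) -> (A=3 B=10 C=0)
  6. pour(A -> C) -> (A=0 B=10 C=3)
  7. fill(A) -> (A=3 B=10 C=3)
Reached target in 7 moves.

Answer: 7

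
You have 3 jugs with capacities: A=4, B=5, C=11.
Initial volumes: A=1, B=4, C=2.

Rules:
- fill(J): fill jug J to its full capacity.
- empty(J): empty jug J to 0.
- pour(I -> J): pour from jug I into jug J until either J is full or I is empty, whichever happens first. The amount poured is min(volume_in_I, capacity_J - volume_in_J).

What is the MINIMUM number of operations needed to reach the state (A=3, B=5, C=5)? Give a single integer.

Answer: 4

Derivation:
BFS from (A=1, B=4, C=2). One shortest path:
  1. fill(B) -> (A=1 B=5 C=2)
  2. pour(C -> A) -> (A=3 B=5 C=0)
  3. pour(B -> C) -> (A=3 B=0 C=5)
  4. fill(B) -> (A=3 B=5 C=5)
Reached target in 4 moves.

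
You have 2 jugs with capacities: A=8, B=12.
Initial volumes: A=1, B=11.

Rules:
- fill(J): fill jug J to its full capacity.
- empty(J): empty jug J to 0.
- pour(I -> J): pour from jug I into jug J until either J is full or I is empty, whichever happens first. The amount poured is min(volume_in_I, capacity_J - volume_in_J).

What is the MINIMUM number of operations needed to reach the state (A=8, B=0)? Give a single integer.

Answer: 2

Derivation:
BFS from (A=1, B=11). One shortest path:
  1. fill(A) -> (A=8 B=11)
  2. empty(B) -> (A=8 B=0)
Reached target in 2 moves.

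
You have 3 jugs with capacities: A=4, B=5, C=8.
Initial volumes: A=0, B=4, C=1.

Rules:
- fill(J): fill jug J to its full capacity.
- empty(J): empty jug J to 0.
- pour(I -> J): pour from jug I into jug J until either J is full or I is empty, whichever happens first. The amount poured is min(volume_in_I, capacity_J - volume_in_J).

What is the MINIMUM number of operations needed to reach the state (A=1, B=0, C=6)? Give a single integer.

BFS from (A=0, B=4, C=1). One shortest path:
  1. fill(B) -> (A=0 B=5 C=1)
  2. pour(B -> A) -> (A=4 B=1 C=1)
  3. empty(A) -> (A=0 B=1 C=1)
  4. pour(B -> A) -> (A=1 B=0 C=1)
  5. fill(B) -> (A=1 B=5 C=1)
  6. pour(B -> C) -> (A=1 B=0 C=6)
Reached target in 6 moves.

Answer: 6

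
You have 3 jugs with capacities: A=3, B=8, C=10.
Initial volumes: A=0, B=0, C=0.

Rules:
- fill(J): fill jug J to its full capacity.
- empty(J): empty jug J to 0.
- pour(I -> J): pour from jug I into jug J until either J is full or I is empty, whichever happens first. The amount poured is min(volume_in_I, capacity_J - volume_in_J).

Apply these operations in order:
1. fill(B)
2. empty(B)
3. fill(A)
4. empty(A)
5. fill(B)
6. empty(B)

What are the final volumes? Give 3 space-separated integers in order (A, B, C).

Step 1: fill(B) -> (A=0 B=8 C=0)
Step 2: empty(B) -> (A=0 B=0 C=0)
Step 3: fill(A) -> (A=3 B=0 C=0)
Step 4: empty(A) -> (A=0 B=0 C=0)
Step 5: fill(B) -> (A=0 B=8 C=0)
Step 6: empty(B) -> (A=0 B=0 C=0)

Answer: 0 0 0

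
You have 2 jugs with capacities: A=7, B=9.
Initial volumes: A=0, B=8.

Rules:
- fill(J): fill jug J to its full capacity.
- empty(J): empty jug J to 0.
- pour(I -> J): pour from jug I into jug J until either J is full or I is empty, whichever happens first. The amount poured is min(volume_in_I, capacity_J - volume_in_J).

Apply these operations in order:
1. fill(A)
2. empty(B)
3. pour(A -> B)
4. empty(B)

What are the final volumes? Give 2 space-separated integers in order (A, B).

Step 1: fill(A) -> (A=7 B=8)
Step 2: empty(B) -> (A=7 B=0)
Step 3: pour(A -> B) -> (A=0 B=7)
Step 4: empty(B) -> (A=0 B=0)

Answer: 0 0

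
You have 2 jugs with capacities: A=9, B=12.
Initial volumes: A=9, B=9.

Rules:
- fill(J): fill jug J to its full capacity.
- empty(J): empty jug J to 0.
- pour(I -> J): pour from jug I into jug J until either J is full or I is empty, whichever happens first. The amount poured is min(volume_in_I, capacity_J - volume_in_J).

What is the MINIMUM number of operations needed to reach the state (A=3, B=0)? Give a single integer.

BFS from (A=9, B=9). One shortest path:
  1. empty(A) -> (A=0 B=9)
  2. fill(B) -> (A=0 B=12)
  3. pour(B -> A) -> (A=9 B=3)
  4. empty(A) -> (A=0 B=3)
  5. pour(B -> A) -> (A=3 B=0)
Reached target in 5 moves.

Answer: 5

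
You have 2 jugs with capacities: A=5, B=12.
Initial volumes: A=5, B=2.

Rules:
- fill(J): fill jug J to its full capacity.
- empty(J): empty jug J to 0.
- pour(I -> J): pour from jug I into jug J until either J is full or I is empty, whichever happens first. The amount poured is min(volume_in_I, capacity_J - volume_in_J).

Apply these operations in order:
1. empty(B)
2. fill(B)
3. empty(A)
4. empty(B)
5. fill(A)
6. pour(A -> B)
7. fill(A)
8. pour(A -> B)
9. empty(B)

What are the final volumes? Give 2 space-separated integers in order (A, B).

Answer: 0 0

Derivation:
Step 1: empty(B) -> (A=5 B=0)
Step 2: fill(B) -> (A=5 B=12)
Step 3: empty(A) -> (A=0 B=12)
Step 4: empty(B) -> (A=0 B=0)
Step 5: fill(A) -> (A=5 B=0)
Step 6: pour(A -> B) -> (A=0 B=5)
Step 7: fill(A) -> (A=5 B=5)
Step 8: pour(A -> B) -> (A=0 B=10)
Step 9: empty(B) -> (A=0 B=0)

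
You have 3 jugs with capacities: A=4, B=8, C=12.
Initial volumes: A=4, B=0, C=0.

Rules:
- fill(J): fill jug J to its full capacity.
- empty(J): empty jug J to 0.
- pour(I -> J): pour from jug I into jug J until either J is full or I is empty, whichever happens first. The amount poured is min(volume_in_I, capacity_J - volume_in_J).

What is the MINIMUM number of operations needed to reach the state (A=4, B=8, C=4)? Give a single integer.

Answer: 2

Derivation:
BFS from (A=4, B=0, C=0). One shortest path:
  1. fill(C) -> (A=4 B=0 C=12)
  2. pour(C -> B) -> (A=4 B=8 C=4)
Reached target in 2 moves.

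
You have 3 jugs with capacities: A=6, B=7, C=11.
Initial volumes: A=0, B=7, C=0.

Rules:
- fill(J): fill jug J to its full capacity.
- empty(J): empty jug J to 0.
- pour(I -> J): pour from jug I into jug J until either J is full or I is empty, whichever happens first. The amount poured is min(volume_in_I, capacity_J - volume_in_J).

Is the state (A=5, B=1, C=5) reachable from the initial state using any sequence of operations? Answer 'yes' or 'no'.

BFS explored all 372 reachable states.
Reachable set includes: (0,0,0), (0,0,1), (0,0,2), (0,0,3), (0,0,4), (0,0,5), (0,0,6), (0,0,7), (0,0,8), (0,0,9), (0,0,10), (0,0,11) ...
Target (A=5, B=1, C=5) not in reachable set → no.

Answer: no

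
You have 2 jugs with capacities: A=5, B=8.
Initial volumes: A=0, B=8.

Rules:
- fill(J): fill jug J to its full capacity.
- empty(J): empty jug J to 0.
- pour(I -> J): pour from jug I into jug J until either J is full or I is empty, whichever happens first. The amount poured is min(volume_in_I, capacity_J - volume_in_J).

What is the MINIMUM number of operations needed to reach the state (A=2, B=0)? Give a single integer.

BFS from (A=0, B=8). One shortest path:
  1. fill(A) -> (A=5 B=8)
  2. empty(B) -> (A=5 B=0)
  3. pour(A -> B) -> (A=0 B=5)
  4. fill(A) -> (A=5 B=5)
  5. pour(A -> B) -> (A=2 B=8)
  6. empty(B) -> (A=2 B=0)
Reached target in 6 moves.

Answer: 6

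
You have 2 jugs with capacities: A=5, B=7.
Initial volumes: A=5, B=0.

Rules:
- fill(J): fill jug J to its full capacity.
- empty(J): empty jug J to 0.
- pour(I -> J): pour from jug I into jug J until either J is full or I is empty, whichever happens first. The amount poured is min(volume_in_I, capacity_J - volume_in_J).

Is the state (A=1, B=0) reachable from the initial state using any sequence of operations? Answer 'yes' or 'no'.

Answer: yes

Derivation:
BFS from (A=5, B=0):
  1. pour(A -> B) -> (A=0 B=5)
  2. fill(A) -> (A=5 B=5)
  3. pour(A -> B) -> (A=3 B=7)
  4. empty(B) -> (A=3 B=0)
  5. pour(A -> B) -> (A=0 B=3)
  6. fill(A) -> (A=5 B=3)
  7. pour(A -> B) -> (A=1 B=7)
  8. empty(B) -> (A=1 B=0)
Target reached → yes.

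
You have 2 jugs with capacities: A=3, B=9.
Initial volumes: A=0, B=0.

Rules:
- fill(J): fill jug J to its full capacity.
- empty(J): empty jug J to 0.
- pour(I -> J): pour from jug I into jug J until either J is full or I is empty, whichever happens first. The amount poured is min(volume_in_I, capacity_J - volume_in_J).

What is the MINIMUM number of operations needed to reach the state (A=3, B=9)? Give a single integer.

Answer: 2

Derivation:
BFS from (A=0, B=0). One shortest path:
  1. fill(A) -> (A=3 B=0)
  2. fill(B) -> (A=3 B=9)
Reached target in 2 moves.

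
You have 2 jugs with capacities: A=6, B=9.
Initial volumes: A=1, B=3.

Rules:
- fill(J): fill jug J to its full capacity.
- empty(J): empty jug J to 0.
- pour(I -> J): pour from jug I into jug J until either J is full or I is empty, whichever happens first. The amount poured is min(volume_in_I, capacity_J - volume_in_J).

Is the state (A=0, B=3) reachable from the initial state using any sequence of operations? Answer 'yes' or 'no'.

Answer: yes

Derivation:
BFS from (A=1, B=3):
  1. empty(A) -> (A=0 B=3)
Target reached → yes.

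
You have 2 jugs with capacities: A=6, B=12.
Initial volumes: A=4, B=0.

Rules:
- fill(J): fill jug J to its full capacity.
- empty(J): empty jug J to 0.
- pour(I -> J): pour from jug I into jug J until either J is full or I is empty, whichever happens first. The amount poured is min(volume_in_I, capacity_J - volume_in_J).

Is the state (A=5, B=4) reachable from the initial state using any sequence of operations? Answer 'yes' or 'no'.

Answer: no

Derivation:
BFS explored all 12 reachable states.
Reachable set includes: (0,0), (0,4), (0,6), (0,10), (0,12), (4,0), (4,12), (6,0), (6,4), (6,6), (6,10), (6,12)
Target (A=5, B=4) not in reachable set → no.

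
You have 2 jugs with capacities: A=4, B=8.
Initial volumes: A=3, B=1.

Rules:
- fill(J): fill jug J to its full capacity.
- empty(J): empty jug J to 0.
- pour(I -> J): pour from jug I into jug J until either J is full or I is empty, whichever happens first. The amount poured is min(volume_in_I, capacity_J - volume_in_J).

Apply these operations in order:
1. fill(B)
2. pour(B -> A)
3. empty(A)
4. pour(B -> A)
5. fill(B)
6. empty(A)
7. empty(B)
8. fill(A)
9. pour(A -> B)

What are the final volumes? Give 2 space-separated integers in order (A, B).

Step 1: fill(B) -> (A=3 B=8)
Step 2: pour(B -> A) -> (A=4 B=7)
Step 3: empty(A) -> (A=0 B=7)
Step 4: pour(B -> A) -> (A=4 B=3)
Step 5: fill(B) -> (A=4 B=8)
Step 6: empty(A) -> (A=0 B=8)
Step 7: empty(B) -> (A=0 B=0)
Step 8: fill(A) -> (A=4 B=0)
Step 9: pour(A -> B) -> (A=0 B=4)

Answer: 0 4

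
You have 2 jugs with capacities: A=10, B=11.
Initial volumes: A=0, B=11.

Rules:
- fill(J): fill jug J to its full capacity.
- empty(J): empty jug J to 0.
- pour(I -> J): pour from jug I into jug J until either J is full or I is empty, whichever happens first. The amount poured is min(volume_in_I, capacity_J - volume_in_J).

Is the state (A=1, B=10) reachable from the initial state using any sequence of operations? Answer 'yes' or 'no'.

BFS explored all 42 reachable states.
Reachable set includes: (0,0), (0,1), (0,2), (0,3), (0,4), (0,5), (0,6), (0,7), (0,8), (0,9), (0,10), (0,11) ...
Target (A=1, B=10) not in reachable set → no.

Answer: no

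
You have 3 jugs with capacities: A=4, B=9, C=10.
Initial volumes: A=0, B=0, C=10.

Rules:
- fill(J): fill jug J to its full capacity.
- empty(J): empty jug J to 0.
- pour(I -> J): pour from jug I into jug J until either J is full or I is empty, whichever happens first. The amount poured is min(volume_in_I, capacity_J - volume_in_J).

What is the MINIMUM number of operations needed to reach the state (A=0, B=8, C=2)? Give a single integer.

Answer: 4

Derivation:
BFS from (A=0, B=0, C=10). One shortest path:
  1. pour(C -> A) -> (A=4 B=0 C=6)
  2. pour(A -> B) -> (A=0 B=4 C=6)
  3. pour(C -> A) -> (A=4 B=4 C=2)
  4. pour(A -> B) -> (A=0 B=8 C=2)
Reached target in 4 moves.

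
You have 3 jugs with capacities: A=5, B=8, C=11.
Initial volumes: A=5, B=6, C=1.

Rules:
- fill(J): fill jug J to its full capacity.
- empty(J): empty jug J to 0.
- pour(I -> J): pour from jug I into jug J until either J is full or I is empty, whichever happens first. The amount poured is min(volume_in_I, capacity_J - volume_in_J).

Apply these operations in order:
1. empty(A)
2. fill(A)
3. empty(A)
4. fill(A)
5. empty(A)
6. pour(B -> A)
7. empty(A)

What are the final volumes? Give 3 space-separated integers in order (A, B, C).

Answer: 0 1 1

Derivation:
Step 1: empty(A) -> (A=0 B=6 C=1)
Step 2: fill(A) -> (A=5 B=6 C=1)
Step 3: empty(A) -> (A=0 B=6 C=1)
Step 4: fill(A) -> (A=5 B=6 C=1)
Step 5: empty(A) -> (A=0 B=6 C=1)
Step 6: pour(B -> A) -> (A=5 B=1 C=1)
Step 7: empty(A) -> (A=0 B=1 C=1)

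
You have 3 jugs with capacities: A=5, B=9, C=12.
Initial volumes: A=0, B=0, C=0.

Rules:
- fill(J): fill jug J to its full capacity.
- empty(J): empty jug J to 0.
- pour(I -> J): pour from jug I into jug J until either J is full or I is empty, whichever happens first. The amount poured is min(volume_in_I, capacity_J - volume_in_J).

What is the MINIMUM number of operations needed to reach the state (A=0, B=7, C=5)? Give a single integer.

BFS from (A=0, B=0, C=0). One shortest path:
  1. fill(C) -> (A=0 B=0 C=12)
  2. pour(C -> A) -> (A=5 B=0 C=7)
  3. pour(C -> B) -> (A=5 B=7 C=0)
  4. pour(A -> C) -> (A=0 B=7 C=5)
Reached target in 4 moves.

Answer: 4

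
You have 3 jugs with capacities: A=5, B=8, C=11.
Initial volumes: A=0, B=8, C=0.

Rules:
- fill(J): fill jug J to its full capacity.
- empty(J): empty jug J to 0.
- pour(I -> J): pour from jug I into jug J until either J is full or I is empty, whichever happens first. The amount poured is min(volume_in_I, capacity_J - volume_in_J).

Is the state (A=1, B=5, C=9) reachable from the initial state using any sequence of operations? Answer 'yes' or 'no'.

BFS explored all 368 reachable states.
Reachable set includes: (0,0,0), (0,0,1), (0,0,2), (0,0,3), (0,0,4), (0,0,5), (0,0,6), (0,0,7), (0,0,8), (0,0,9), (0,0,10), (0,0,11) ...
Target (A=1, B=5, C=9) not in reachable set → no.

Answer: no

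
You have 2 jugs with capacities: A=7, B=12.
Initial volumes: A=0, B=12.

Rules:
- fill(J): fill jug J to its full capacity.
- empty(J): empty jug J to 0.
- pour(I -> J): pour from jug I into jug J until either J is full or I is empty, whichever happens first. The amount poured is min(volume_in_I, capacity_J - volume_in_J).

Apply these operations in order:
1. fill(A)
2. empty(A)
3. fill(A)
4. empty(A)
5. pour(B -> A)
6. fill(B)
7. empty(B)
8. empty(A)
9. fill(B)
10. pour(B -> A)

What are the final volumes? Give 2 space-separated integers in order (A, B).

Answer: 7 5

Derivation:
Step 1: fill(A) -> (A=7 B=12)
Step 2: empty(A) -> (A=0 B=12)
Step 3: fill(A) -> (A=7 B=12)
Step 4: empty(A) -> (A=0 B=12)
Step 5: pour(B -> A) -> (A=7 B=5)
Step 6: fill(B) -> (A=7 B=12)
Step 7: empty(B) -> (A=7 B=0)
Step 8: empty(A) -> (A=0 B=0)
Step 9: fill(B) -> (A=0 B=12)
Step 10: pour(B -> A) -> (A=7 B=5)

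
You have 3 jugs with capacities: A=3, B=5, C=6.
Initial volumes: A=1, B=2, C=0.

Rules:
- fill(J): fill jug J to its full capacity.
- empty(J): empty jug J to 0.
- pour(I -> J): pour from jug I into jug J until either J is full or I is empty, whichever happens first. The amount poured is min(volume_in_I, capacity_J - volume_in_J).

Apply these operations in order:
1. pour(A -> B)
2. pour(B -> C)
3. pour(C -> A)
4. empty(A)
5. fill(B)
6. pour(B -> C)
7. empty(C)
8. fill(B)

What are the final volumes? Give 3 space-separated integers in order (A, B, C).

Answer: 0 5 0

Derivation:
Step 1: pour(A -> B) -> (A=0 B=3 C=0)
Step 2: pour(B -> C) -> (A=0 B=0 C=3)
Step 3: pour(C -> A) -> (A=3 B=0 C=0)
Step 4: empty(A) -> (A=0 B=0 C=0)
Step 5: fill(B) -> (A=0 B=5 C=0)
Step 6: pour(B -> C) -> (A=0 B=0 C=5)
Step 7: empty(C) -> (A=0 B=0 C=0)
Step 8: fill(B) -> (A=0 B=5 C=0)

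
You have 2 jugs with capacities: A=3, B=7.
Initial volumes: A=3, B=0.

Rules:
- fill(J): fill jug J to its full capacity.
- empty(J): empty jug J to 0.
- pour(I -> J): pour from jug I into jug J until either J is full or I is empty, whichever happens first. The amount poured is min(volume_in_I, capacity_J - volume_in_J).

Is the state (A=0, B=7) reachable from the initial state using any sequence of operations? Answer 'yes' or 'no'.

BFS from (A=3, B=0):
  1. empty(A) -> (A=0 B=0)
  2. fill(B) -> (A=0 B=7)
Target reached → yes.

Answer: yes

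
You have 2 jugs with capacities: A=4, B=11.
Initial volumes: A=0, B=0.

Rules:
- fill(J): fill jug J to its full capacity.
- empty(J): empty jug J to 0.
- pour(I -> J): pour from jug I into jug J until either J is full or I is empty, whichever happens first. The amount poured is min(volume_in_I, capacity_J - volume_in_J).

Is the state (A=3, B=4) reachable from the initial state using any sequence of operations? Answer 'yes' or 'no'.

BFS explored all 30 reachable states.
Reachable set includes: (0,0), (0,1), (0,2), (0,3), (0,4), (0,5), (0,6), (0,7), (0,8), (0,9), (0,10), (0,11) ...
Target (A=3, B=4) not in reachable set → no.

Answer: no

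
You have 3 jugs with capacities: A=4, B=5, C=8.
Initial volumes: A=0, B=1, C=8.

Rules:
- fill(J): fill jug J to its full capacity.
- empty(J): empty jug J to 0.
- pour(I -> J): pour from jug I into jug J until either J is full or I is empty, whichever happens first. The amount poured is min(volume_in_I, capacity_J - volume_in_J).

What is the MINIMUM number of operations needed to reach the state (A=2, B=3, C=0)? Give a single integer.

BFS from (A=0, B=1, C=8). One shortest path:
  1. pour(B -> A) -> (A=1 B=0 C=8)
  2. pour(C -> B) -> (A=1 B=5 C=3)
  3. pour(B -> A) -> (A=4 B=2 C=3)
  4. empty(A) -> (A=0 B=2 C=3)
  5. pour(B -> A) -> (A=2 B=0 C=3)
  6. pour(C -> B) -> (A=2 B=3 C=0)
Reached target in 6 moves.

Answer: 6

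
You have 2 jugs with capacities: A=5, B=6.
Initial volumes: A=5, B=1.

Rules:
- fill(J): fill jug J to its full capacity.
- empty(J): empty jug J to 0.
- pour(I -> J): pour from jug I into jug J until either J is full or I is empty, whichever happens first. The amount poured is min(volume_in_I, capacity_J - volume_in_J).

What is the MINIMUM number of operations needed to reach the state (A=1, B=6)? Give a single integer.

Answer: 3

Derivation:
BFS from (A=5, B=1). One shortest path:
  1. empty(A) -> (A=0 B=1)
  2. pour(B -> A) -> (A=1 B=0)
  3. fill(B) -> (A=1 B=6)
Reached target in 3 moves.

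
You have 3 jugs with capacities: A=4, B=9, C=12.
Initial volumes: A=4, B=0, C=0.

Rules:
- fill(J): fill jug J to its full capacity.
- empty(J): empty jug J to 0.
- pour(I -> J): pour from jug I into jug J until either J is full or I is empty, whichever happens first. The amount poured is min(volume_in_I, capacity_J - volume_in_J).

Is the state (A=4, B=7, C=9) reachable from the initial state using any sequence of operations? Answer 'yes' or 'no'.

Answer: yes

Derivation:
BFS from (A=4, B=0, C=0):
  1. empty(A) -> (A=0 B=0 C=0)
  2. fill(C) -> (A=0 B=0 C=12)
  3. pour(C -> B) -> (A=0 B=9 C=3)
  4. pour(C -> A) -> (A=3 B=9 C=0)
  5. pour(B -> C) -> (A=3 B=0 C=9)
  6. pour(A -> B) -> (A=0 B=3 C=9)
  7. fill(A) -> (A=4 B=3 C=9)
  8. pour(A -> B) -> (A=0 B=7 C=9)
  9. fill(A) -> (A=4 B=7 C=9)
Target reached → yes.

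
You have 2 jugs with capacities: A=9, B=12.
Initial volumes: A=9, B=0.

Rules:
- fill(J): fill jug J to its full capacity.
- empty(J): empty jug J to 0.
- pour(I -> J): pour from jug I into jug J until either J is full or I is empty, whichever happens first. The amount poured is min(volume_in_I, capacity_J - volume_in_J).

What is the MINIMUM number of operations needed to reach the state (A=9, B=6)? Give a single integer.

Answer: 6

Derivation:
BFS from (A=9, B=0). One shortest path:
  1. pour(A -> B) -> (A=0 B=9)
  2. fill(A) -> (A=9 B=9)
  3. pour(A -> B) -> (A=6 B=12)
  4. empty(B) -> (A=6 B=0)
  5. pour(A -> B) -> (A=0 B=6)
  6. fill(A) -> (A=9 B=6)
Reached target in 6 moves.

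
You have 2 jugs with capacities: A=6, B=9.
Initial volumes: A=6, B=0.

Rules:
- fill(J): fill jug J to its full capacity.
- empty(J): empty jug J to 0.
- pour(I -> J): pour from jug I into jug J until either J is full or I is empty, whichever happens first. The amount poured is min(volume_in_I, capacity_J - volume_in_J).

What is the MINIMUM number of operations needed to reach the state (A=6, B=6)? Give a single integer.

Answer: 2

Derivation:
BFS from (A=6, B=0). One shortest path:
  1. pour(A -> B) -> (A=0 B=6)
  2. fill(A) -> (A=6 B=6)
Reached target in 2 moves.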